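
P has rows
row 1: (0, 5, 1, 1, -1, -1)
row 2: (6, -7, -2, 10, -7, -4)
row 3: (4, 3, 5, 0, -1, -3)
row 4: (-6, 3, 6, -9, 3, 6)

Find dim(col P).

4

Row reduce to echelon form.
Swap R1 ↔ R2
R3 ← R3 − (2/3)·R1: [0, 23/3, 19/3, -20/3, 11/3, -1/3]
R4 ← R4 + R1: [0, -4, 4, 1, -4, 2]
R3 ← R3 − (23/15)·R2: [0, 0, 24/5, -41/5, 26/5, 6/5]
R4 ← R4 + (4/5)·R2: [0, 0, 24/5, 9/5, -24/5, 6/5]
R4 ← R4 − R3: [0, 0, 0, 10, -10, 0]
Echelon form has 4 nonzero rows, so rank(P) = 4.
The column space has dimension equal to the rank: 4.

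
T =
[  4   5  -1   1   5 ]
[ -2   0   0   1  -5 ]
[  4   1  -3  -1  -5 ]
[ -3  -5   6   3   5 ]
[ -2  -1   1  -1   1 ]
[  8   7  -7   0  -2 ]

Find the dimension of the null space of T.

0

Row reduce to echelon form.
R2 ← R2 + (1/2)·R1: [0, 5/2, -1/2, 3/2, -5/2]
R3 ← R3 − R1: [0, -4, -2, -2, -10]
R4 ← R4 + (3/4)·R1: [0, -5/4, 21/4, 15/4, 35/4]
R5 ← R5 + (1/2)·R1: [0, 3/2, 1/2, -1/2, 7/2]
R6 ← R6 − (2)·R1: [0, -3, -5, -2, -12]
R3 ← R3 + (8/5)·R2: [0, 0, -14/5, 2/5, -14]
R4 ← R4 + (1/2)·R2: [0, 0, 5, 9/2, 15/2]
R5 ← R5 − (3/5)·R2: [0, 0, 4/5, -7/5, 5]
R6 ← R6 + (6/5)·R2: [0, 0, -28/5, -1/5, -15]
R4 ← R4 + (25/14)·R3: [0, 0, 0, 73/14, -35/2]
R5 ← R5 + (2/7)·R3: [0, 0, 0, -9/7, 1]
R6 ← R6 − (2)·R3: [0, 0, 0, -1, 13]
R5 ← R5 + (18/73)·R4: [0, 0, 0, 0, -242/73]
R6 ← R6 + (14/73)·R4: [0, 0, 0, 0, 704/73]
R6 ← R6 + (32/11)·R5: [0, 0, 0, 0, 0]
5 nonzero rows, so rank(T) = 5.
T has 5 columns; by rank–nullity, nullity = 5 − 5 = 0.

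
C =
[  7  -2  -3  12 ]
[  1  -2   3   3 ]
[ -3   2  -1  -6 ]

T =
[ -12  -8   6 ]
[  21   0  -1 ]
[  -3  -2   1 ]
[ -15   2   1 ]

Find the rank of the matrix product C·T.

2

First compute CT:
[[-297, -26,  53],
 [-108,  -8,  14],
 [171,  14, -27]]
Now row reduce the product.
R2 ← R2 − (4/11)·R1: [0, 16/11, -58/11]
R3 ← R3 + (19/33)·R1: [0, -32/33, 116/33]
R3 ← R3 + (2/3)·R2: [0, 0, 0]
2 nonzero rows, so rank(CT) = 2.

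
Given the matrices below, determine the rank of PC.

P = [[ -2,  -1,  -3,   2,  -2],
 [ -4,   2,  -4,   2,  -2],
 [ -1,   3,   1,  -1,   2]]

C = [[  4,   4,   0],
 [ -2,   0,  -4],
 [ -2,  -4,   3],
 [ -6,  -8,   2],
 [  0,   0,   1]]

3

First compute PC:
[[-12, -12,  -3],
 [-24, -16, -18],
 [ -6,   0,  -9]]
Now row reduce the product.
R2 ← R2 − (2)·R1: [0, 8, -12]
R3 ← R3 − (1/2)·R1: [0, 6, -15/2]
R3 ← R3 − (3/4)·R2: [0, 0, 3/2]
3 nonzero rows, so rank(PC) = 3.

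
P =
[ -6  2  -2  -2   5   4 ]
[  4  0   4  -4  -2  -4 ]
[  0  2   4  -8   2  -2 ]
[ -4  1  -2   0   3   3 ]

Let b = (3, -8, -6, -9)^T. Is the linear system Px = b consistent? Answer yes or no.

no

Row reduce the augmented matrix [P | b].
R2 ← R2 + (2/3)·R1: [0, 4/3, 8/3, -16/3, 4/3, -4/3, -6]
R4 ← R4 − (2/3)·R1: [0, -1/3, -2/3, 4/3, -1/3, 1/3, -11]
R3 ← R3 − (3/2)·R2: [0, 0, 0, 0, 0, 0, 3]
R4 ← R4 + (1/4)·R2: [0, 0, 0, 0, 0, 0, -25/2]
R4 ← R4 + (25/6)·R3: [0, 0, 0, 0, 0, 0, 0]
The echelon form has 3 nonzero rows; the last pivot sits in the augmented column, so rank(P) = 2 but rank([P|b]) = 3.
Since the ranks differ, the system is inconsistent.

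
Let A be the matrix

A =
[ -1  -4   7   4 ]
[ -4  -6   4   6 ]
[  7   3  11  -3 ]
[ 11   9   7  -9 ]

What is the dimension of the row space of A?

2

Row reduce to echelon form.
R2 ← R2 − (4)·R1: [0, 10, -24, -10]
R3 ← R3 + (7)·R1: [0, -25, 60, 25]
R4 ← R4 + (11)·R1: [0, -35, 84, 35]
R3 ← R3 + (5/2)·R2: [0, 0, 0, 0]
R4 ← R4 + (7/2)·R2: [0, 0, 0, 0]
Echelon form has 2 nonzero rows, so rank(A) = 2.
The row space has dimension equal to the rank: 2.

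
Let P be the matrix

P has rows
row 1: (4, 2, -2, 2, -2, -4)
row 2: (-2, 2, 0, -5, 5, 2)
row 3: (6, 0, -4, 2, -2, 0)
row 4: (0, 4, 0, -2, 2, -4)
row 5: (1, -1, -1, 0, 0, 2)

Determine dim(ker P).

Row reduce to echelon form.
R2 ← R2 + (1/2)·R1: [0, 3, -1, -4, 4, 0]
R3 ← R3 − (3/2)·R1: [0, -3, -1, -1, 1, 6]
R5 ← R5 − (1/4)·R1: [0, -3/2, -1/2, -1/2, 1/2, 3]
R3 ← R3 + R2: [0, 0, -2, -5, 5, 6]
R4 ← R4 − (4/3)·R2: [0, 0, 4/3, 10/3, -10/3, -4]
R5 ← R5 + (1/2)·R2: [0, 0, -1, -5/2, 5/2, 3]
R4 ← R4 + (2/3)·R3: [0, 0, 0, 0, 0, 0]
R5 ← R5 − (1/2)·R3: [0, 0, 0, 0, 0, 0]
3 nonzero rows, so rank(P) = 3.
P has 6 columns; by rank–nullity, nullity = 6 − 3 = 3.

3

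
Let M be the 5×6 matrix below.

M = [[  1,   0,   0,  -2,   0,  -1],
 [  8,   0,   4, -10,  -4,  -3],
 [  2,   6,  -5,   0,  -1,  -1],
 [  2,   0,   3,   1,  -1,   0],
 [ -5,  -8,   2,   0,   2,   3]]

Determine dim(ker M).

Row reduce to echelon form.
R2 ← R2 − (8)·R1: [0, 0, 4, 6, -4, 5]
R3 ← R3 − (2)·R1: [0, 6, -5, 4, -1, 1]
R4 ← R4 − (2)·R1: [0, 0, 3, 5, -1, 2]
R5 ← R5 + (5)·R1: [0, -8, 2, -10, 2, -2]
Swap R2 ↔ R3
R5 ← R5 + (4/3)·R2: [0, 0, -14/3, -14/3, 2/3, -2/3]
R4 ← R4 − (3/4)·R3: [0, 0, 0, 1/2, 2, -7/4]
R5 ← R5 + (7/6)·R3: [0, 0, 0, 7/3, -4, 31/6]
R5 ← R5 − (14/3)·R4: [0, 0, 0, 0, -40/3, 40/3]
5 nonzero rows, so rank(M) = 5.
M has 6 columns; by rank–nullity, nullity = 6 − 5 = 1.

1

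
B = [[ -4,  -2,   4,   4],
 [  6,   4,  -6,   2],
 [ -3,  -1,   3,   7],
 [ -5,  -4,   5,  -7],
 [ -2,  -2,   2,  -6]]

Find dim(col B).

Row reduce to echelon form.
R2 ← R2 + (3/2)·R1: [0, 1, 0, 8]
R3 ← R3 − (3/4)·R1: [0, 1/2, 0, 4]
R4 ← R4 − (5/4)·R1: [0, -3/2, 0, -12]
R5 ← R5 − (1/2)·R1: [0, -1, 0, -8]
R3 ← R3 − (1/2)·R2: [0, 0, 0, 0]
R4 ← R4 + (3/2)·R2: [0, 0, 0, 0]
R5 ← R5 + R2: [0, 0, 0, 0]
Echelon form has 2 nonzero rows, so rank(B) = 2.
The column space has dimension equal to the rank: 2.

2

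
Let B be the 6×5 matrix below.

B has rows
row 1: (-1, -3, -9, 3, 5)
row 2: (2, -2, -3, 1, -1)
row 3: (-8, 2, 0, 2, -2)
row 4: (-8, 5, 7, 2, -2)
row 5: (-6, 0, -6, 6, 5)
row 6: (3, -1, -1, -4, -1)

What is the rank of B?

Row reduce to echelon form.
R2 ← R2 + (2)·R1: [0, -8, -21, 7, 9]
R3 ← R3 − (8)·R1: [0, 26, 72, -22, -42]
R4 ← R4 − (8)·R1: [0, 29, 79, -22, -42]
R5 ← R5 − (6)·R1: [0, 18, 48, -12, -25]
R6 ← R6 + (3)·R1: [0, -10, -28, 5, 14]
R3 ← R3 + (13/4)·R2: [0, 0, 15/4, 3/4, -51/4]
R4 ← R4 + (29/8)·R2: [0, 0, 23/8, 27/8, -75/8]
R5 ← R5 + (9/4)·R2: [0, 0, 3/4, 15/4, -19/4]
R6 ← R6 − (5/4)·R2: [0, 0, -7/4, -15/4, 11/4]
R4 ← R4 − (23/30)·R3: [0, 0, 0, 14/5, 2/5]
R5 ← R5 − (1/5)·R3: [0, 0, 0, 18/5, -11/5]
R6 ← R6 + (7/15)·R3: [0, 0, 0, -17/5, -16/5]
R5 ← R5 − (9/7)·R4: [0, 0, 0, 0, -19/7]
R6 ← R6 + (17/14)·R4: [0, 0, 0, 0, -19/7]
R6 ← R6 − R5: [0, 0, 0, 0, 0]
Echelon form has 5 nonzero rows, so rank(B) = 5.

5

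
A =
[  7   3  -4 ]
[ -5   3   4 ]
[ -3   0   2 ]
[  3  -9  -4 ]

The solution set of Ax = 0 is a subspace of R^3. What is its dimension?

Row reduce to echelon form.
R2 ← R2 + (5/7)·R1: [0, 36/7, 8/7]
R3 ← R3 + (3/7)·R1: [0, 9/7, 2/7]
R4 ← R4 − (3/7)·R1: [0, -72/7, -16/7]
R3 ← R3 − (1/4)·R2: [0, 0, 0]
R4 ← R4 + (2)·R2: [0, 0, 0]
2 nonzero rows, so rank(A) = 2.
A has 3 columns; by rank–nullity, nullity = 3 − 2 = 1.

1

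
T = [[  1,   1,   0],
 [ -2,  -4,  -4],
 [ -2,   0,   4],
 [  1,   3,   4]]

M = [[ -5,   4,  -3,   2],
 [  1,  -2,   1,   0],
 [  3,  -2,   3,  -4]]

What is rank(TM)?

First compute TM:
[[ -4,   2,  -2,   2],
 [ -6,   8, -10,  12],
 [ 22, -16,  18, -20],
 [ 10, -10,  12, -14]]
Now row reduce the product.
R2 ← R2 − (3/2)·R1: [0, 5, -7, 9]
R3 ← R3 + (11/2)·R1: [0, -5, 7, -9]
R4 ← R4 + (5/2)·R1: [0, -5, 7, -9]
R3 ← R3 + R2: [0, 0, 0, 0]
R4 ← R4 + R2: [0, 0, 0, 0]
2 nonzero rows, so rank(TM) = 2.

2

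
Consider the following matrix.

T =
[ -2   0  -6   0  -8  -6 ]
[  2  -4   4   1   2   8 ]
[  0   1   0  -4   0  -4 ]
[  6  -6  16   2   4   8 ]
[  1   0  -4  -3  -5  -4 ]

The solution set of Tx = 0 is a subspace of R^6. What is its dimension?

1

Row reduce to echelon form.
R2 ← R2 + R1: [0, -4, -2, 1, -6, 2]
R4 ← R4 + (3)·R1: [0, -6, -2, 2, -20, -10]
R5 ← R5 + (1/2)·R1: [0, 0, -7, -3, -9, -7]
R3 ← R3 + (1/4)·R2: [0, 0, -1/2, -15/4, -3/2, -7/2]
R4 ← R4 − (3/2)·R2: [0, 0, 1, 1/2, -11, -13]
R4 ← R4 + (2)·R3: [0, 0, 0, -7, -14, -20]
R5 ← R5 − (14)·R3: [0, 0, 0, 99/2, 12, 42]
R5 ← R5 + (99/14)·R4: [0, 0, 0, 0, -87, -696/7]
5 nonzero rows, so rank(T) = 5.
T has 6 columns; by rank–nullity, nullity = 6 − 5 = 1.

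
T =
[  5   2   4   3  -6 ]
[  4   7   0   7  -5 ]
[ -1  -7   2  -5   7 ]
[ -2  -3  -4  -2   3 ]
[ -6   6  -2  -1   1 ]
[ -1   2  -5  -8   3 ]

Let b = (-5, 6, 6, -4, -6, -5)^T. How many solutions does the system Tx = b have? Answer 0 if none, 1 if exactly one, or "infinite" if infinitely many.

Row reduce the augmented matrix [T | b].
R2 ← R2 − (4/5)·R1: [0, 27/5, -16/5, 23/5, -1/5, 10]
R3 ← R3 + (1/5)·R1: [0, -33/5, 14/5, -22/5, 29/5, 5]
R4 ← R4 + (2/5)·R1: [0, -11/5, -12/5, -4/5, 3/5, -6]
R5 ← R5 + (6/5)·R1: [0, 42/5, 14/5, 13/5, -31/5, -12]
R6 ← R6 + (1/5)·R1: [0, 12/5, -21/5, -37/5, 9/5, -6]
R3 ← R3 + (11/9)·R2: [0, 0, -10/9, 11/9, 50/9, 155/9]
R4 ← R4 + (11/27)·R2: [0, 0, -100/27, 29/27, 14/27, -52/27]
R5 ← R5 − (14/9)·R2: [0, 0, 70/9, -41/9, -53/9, -248/9]
R6 ← R6 − (4/9)·R2: [0, 0, -25/9, -85/9, 17/9, -94/9]
R4 ← R4 − (10/3)·R3: [0, 0, 0, -3, -18, -178/3]
R5 ← R5 + (7)·R3: [0, 0, 0, 4, 33, 93]
R6 ← R6 − (5/2)·R3: [0, 0, 0, -25/2, -12, -107/2]
R5 ← R5 + (4/3)·R4: [0, 0, 0, 0, 9, 125/9]
R6 ← R6 − (25/6)·R4: [0, 0, 0, 0, 63, 3487/18]
R6 ← R6 − (7)·R5: [0, 0, 0, 0, 0, 193/2]
The echelon form has 6 nonzero rows; the last pivot sits in the augmented column, so rank(T) = 5 but rank([T|b]) = 6.
Since the ranks differ, the system is inconsistent.
It has no solutions.

0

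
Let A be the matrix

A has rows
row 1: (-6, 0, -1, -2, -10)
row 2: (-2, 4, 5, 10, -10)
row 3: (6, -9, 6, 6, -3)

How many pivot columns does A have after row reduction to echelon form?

3

Row reduce to echelon form.
R2 ← R2 − (1/3)·R1: [0, 4, 16/3, 32/3, -20/3]
R3 ← R3 + R1: [0, -9, 5, 4, -13]
R3 ← R3 + (9/4)·R2: [0, 0, 17, 28, -28]
Echelon form has 3 nonzero rows, so rank(A) = 3.
Each nonzero row contributes one pivot column: 3 pivot columns.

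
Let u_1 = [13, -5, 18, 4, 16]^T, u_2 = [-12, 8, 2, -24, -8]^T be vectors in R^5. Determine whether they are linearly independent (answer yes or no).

Form the matrix with these vectors as rows and row reduce.
R2 ← R2 + (12/13)·R1: [0, 44/13, 242/13, -264/13, 88/13]
2 nonzero rows, so the 2 vectors span a space of dimension 2.
Since 2 = 2, the vectors are linearly independent.

yes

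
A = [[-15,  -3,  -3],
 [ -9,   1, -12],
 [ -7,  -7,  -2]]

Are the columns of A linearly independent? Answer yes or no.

Row reduce A to echelon form.
R2 ← R2 − (3/5)·R1: [0, 14/5, -51/5]
R3 ← R3 − (7/15)·R1: [0, -28/5, -3/5]
R3 ← R3 + (2)·R2: [0, 0, -21]
3 pivots among 3 columns.
Every column is a pivot column, so the columns are linearly independent.

yes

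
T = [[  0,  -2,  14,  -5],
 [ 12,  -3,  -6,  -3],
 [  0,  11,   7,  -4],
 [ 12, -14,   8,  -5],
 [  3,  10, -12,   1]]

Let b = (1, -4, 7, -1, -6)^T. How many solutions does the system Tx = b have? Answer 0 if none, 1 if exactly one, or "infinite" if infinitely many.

0

Row reduce the augmented matrix [T | b].
Swap R1 ↔ R2
R4 ← R4 − R1: [0, -11, 14, -2, 3]
R5 ← R5 − (1/4)·R1: [0, 43/4, -21/2, 7/4, -5]
R3 ← R3 + (11/2)·R2: [0, 0, 84, -63/2, 25/2]
R4 ← R4 − (11/2)·R2: [0, 0, -63, 51/2, -5/2]
R5 ← R5 + (43/8)·R2: [0, 0, 259/4, -201/8, 3/8]
R4 ← R4 + (3/4)·R3: [0, 0, 0, 15/8, 55/8]
R5 ← R5 − (37/48)·R3: [0, 0, 0, -27/32, -889/96]
R5 ← R5 + (9/20)·R4: [0, 0, 0, 0, -37/6]
The echelon form has 5 nonzero rows; the last pivot sits in the augmented column, so rank(T) = 4 but rank([T|b]) = 5.
Since the ranks differ, the system is inconsistent.
It has no solutions.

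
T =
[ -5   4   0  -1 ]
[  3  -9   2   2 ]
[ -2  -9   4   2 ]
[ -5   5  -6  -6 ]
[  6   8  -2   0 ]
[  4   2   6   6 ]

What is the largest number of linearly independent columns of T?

4

Row reduce to echelon form.
R2 ← R2 + (3/5)·R1: [0, -33/5, 2, 7/5]
R3 ← R3 − (2/5)·R1: [0, -53/5, 4, 12/5]
R4 ← R4 − R1: [0, 1, -6, -5]
R5 ← R5 + (6/5)·R1: [0, 64/5, -2, -6/5]
R6 ← R6 + (4/5)·R1: [0, 26/5, 6, 26/5]
R3 ← R3 − (53/33)·R2: [0, 0, 26/33, 5/33]
R4 ← R4 + (5/33)·R2: [0, 0, -188/33, -158/33]
R5 ← R5 + (64/33)·R2: [0, 0, 62/33, 50/33]
R6 ← R6 + (26/33)·R2: [0, 0, 250/33, 208/33]
R4 ← R4 + (94/13)·R3: [0, 0, 0, -48/13]
R5 ← R5 − (31/13)·R3: [0, 0, 0, 15/13]
R6 ← R6 − (125/13)·R3: [0, 0, 0, 63/13]
R5 ← R5 + (5/16)·R4: [0, 0, 0, 0]
R6 ← R6 + (21/16)·R4: [0, 0, 0, 0]
Echelon form has 4 nonzero rows, so rank(T) = 4.
The rank gives the maximum number of linearly independent columns: 4.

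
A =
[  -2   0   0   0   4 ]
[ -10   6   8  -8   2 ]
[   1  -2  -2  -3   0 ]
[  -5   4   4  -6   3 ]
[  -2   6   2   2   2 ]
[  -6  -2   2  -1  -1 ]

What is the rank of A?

Row reduce to echelon form.
R2 ← R2 − (5)·R1: [0, 6, 8, -8, -18]
R3 ← R3 + (1/2)·R1: [0, -2, -2, -3, 2]
R4 ← R4 − (5/2)·R1: [0, 4, 4, -6, -7]
R5 ← R5 − R1: [0, 6, 2, 2, -2]
R6 ← R6 − (3)·R1: [0, -2, 2, -1, -13]
R3 ← R3 + (1/3)·R2: [0, 0, 2/3, -17/3, -4]
R4 ← R4 − (2/3)·R2: [0, 0, -4/3, -2/3, 5]
R5 ← R5 − R2: [0, 0, -6, 10, 16]
R6 ← R6 + (1/3)·R2: [0, 0, 14/3, -11/3, -19]
R4 ← R4 + (2)·R3: [0, 0, 0, -12, -3]
R5 ← R5 + (9)·R3: [0, 0, 0, -41, -20]
R6 ← R6 − (7)·R3: [0, 0, 0, 36, 9]
R5 ← R5 − (41/12)·R4: [0, 0, 0, 0, -39/4]
R6 ← R6 + (3)·R4: [0, 0, 0, 0, 0]
Echelon form has 5 nonzero rows, so rank(A) = 5.

5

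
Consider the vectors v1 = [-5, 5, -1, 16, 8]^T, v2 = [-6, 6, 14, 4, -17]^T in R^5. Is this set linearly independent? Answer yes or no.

Form the matrix with these vectors as rows and row reduce.
R2 ← R2 − (6/5)·R1: [0, 0, 76/5, -76/5, -133/5]
2 nonzero rows, so the 2 vectors span a space of dimension 2.
Since 2 = 2, the vectors are linearly independent.

yes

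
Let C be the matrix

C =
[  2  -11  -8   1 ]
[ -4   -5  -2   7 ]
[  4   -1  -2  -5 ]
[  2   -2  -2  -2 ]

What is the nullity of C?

Row reduce to echelon form.
R2 ← R2 + (2)·R1: [0, -27, -18, 9]
R3 ← R3 − (2)·R1: [0, 21, 14, -7]
R4 ← R4 − R1: [0, 9, 6, -3]
R3 ← R3 + (7/9)·R2: [0, 0, 0, 0]
R4 ← R4 + (1/3)·R2: [0, 0, 0, 0]
2 nonzero rows, so rank(C) = 2.
C has 4 columns; by rank–nullity, nullity = 4 − 2 = 2.

2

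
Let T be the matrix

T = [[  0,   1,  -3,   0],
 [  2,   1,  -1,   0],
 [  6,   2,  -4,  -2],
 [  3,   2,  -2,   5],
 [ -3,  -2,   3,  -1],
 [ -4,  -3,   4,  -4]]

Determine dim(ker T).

0

Row reduce to echelon form.
Swap R1 ↔ R2
R3 ← R3 − (3)·R1: [0, -1, -1, -2]
R4 ← R4 − (3/2)·R1: [0, 1/2, -1/2, 5]
R5 ← R5 + (3/2)·R1: [0, -1/2, 3/2, -1]
R6 ← R6 + (2)·R1: [0, -1, 2, -4]
R3 ← R3 + R2: [0, 0, -4, -2]
R4 ← R4 − (1/2)·R2: [0, 0, 1, 5]
R5 ← R5 + (1/2)·R2: [0, 0, 0, -1]
R6 ← R6 + R2: [0, 0, -1, -4]
R4 ← R4 + (1/4)·R3: [0, 0, 0, 9/2]
R6 ← R6 − (1/4)·R3: [0, 0, 0, -7/2]
R5 ← R5 + (2/9)·R4: [0, 0, 0, 0]
R6 ← R6 + (7/9)·R4: [0, 0, 0, 0]
4 nonzero rows, so rank(T) = 4.
T has 4 columns; by rank–nullity, nullity = 4 − 4 = 0.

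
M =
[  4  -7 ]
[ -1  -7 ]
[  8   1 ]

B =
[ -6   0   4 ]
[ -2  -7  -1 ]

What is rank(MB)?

First compute MB:
[[-10,  49,  23],
 [ 20,  49,   3],
 [-50,  -7,  31]]
Now row reduce the product.
R2 ← R2 + (2)·R1: [0, 147, 49]
R3 ← R3 − (5)·R1: [0, -252, -84]
R3 ← R3 + (12/7)·R2: [0, 0, 0]
2 nonzero rows, so rank(MB) = 2.

2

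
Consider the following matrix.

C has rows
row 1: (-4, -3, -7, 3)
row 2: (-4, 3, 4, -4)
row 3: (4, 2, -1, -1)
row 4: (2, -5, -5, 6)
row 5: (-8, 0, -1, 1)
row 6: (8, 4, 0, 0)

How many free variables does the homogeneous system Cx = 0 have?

Row reduce to echelon form.
R2 ← R2 − R1: [0, 6, 11, -7]
R3 ← R3 + R1: [0, -1, -8, 2]
R4 ← R4 + (1/2)·R1: [0, -13/2, -17/2, 15/2]
R5 ← R5 − (2)·R1: [0, 6, 13, -5]
R6 ← R6 + (2)·R1: [0, -2, -14, 6]
R3 ← R3 + (1/6)·R2: [0, 0, -37/6, 5/6]
R4 ← R4 + (13/12)·R2: [0, 0, 41/12, -1/12]
R5 ← R5 − R2: [0, 0, 2, 2]
R6 ← R6 + (1/3)·R2: [0, 0, -31/3, 11/3]
R4 ← R4 + (41/74)·R3: [0, 0, 0, 14/37]
R5 ← R5 + (12/37)·R3: [0, 0, 0, 84/37]
R6 ← R6 − (62/37)·R3: [0, 0, 0, 84/37]
R5 ← R5 − (6)·R4: [0, 0, 0, 0]
R6 ← R6 − (6)·R4: [0, 0, 0, 0]
4 nonzero rows, so rank(C) = 4.
C has 4 columns; by rank–nullity, nullity = 4 − 4 = 0.

0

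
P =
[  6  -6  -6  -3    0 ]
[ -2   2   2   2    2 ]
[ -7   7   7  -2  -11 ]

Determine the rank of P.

2

Row reduce to echelon form.
R2 ← R2 + (1/3)·R1: [0, 0, 0, 1, 2]
R3 ← R3 + (7/6)·R1: [0, 0, 0, -11/2, -11]
R3 ← R3 + (11/2)·R2: [0, 0, 0, 0, 0]
Echelon form has 2 nonzero rows, so rank(P) = 2.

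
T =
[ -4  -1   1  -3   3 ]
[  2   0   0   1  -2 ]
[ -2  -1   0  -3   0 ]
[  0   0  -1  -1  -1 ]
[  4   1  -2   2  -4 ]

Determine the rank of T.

3

Row reduce to echelon form.
R2 ← R2 + (1/2)·R1: [0, -1/2, 1/2, -1/2, -1/2]
R3 ← R3 − (1/2)·R1: [0, -1/2, -1/2, -3/2, -3/2]
R5 ← R5 + R1: [0, 0, -1, -1, -1]
R3 ← R3 − R2: [0, 0, -1, -1, -1]
R4 ← R4 − R3: [0, 0, 0, 0, 0]
R5 ← R5 − R3: [0, 0, 0, 0, 0]
Echelon form has 3 nonzero rows, so rank(T) = 3.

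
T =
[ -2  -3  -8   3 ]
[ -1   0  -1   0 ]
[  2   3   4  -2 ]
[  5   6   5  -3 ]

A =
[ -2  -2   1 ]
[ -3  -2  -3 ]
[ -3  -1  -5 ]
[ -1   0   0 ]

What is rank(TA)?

3

First compute TA:
[[ 34,  18,  47],
 [  5,   3,   4],
 [-23, -14, -27],
 [-40, -27, -38]]
Now row reduce the product.
R2 ← R2 − (5/34)·R1: [0, 6/17, -99/34]
R3 ← R3 + (23/34)·R1: [0, -31/17, 163/34]
R4 ← R4 + (20/17)·R1: [0, -99/17, 294/17]
R3 ← R3 + (31/6)·R2: [0, 0, -41/4]
R4 ← R4 + (33/2)·R2: [0, 0, -123/4]
R4 ← R4 − (3)·R3: [0, 0, 0]
3 nonzero rows, so rank(TA) = 3.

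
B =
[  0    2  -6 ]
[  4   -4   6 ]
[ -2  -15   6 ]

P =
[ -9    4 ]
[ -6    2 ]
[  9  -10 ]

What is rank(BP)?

2

First compute BP:
[[-66,  64],
 [ 42, -52],
 [162, -98]]
Now row reduce the product.
R2 ← R2 + (7/11)·R1: [0, -124/11]
R3 ← R3 + (27/11)·R1: [0, 650/11]
R3 ← R3 + (325/62)·R2: [0, 0]
2 nonzero rows, so rank(BP) = 2.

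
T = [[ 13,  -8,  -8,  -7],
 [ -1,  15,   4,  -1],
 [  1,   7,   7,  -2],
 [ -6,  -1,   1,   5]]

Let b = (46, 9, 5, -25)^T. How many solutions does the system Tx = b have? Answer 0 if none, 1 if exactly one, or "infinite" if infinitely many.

Row reduce the augmented matrix [T | b].
R2 ← R2 + (1/13)·R1: [0, 187/13, 44/13, -20/13, 163/13]
R3 ← R3 − (1/13)·R1: [0, 99/13, 99/13, -19/13, 19/13]
R4 ← R4 + (6/13)·R1: [0, -61/13, -35/13, 23/13, -49/13]
R3 ← R3 − (9/17)·R2: [0, 0, 99/17, -11/17, -88/17]
R4 ← R4 + (61/187)·R2: [0, 0, -27/17, 237/187, 60/187]
R4 ← R4 + (3/11)·R3: [0, 0, 0, 12/11, -12/11]
The echelon form has 4 nonzero rows, and every pivot lies in the first 4 columns, so rank(T) = rank([T|b]) = 4.
The system is consistent.
rank = 4 = number of unknowns, so the solution is unique.

1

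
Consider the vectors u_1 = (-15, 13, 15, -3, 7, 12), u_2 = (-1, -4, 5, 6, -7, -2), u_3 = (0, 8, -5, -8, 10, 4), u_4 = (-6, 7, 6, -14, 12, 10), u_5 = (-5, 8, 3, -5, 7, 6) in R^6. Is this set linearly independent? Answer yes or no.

no

Form the matrix with these vectors as rows and row reduce.
R2 ← R2 − (1/15)·R1: [0, -73/15, 4, 31/5, -112/15, -14/5]
R4 ← R4 − (2/5)·R1: [0, 9/5, 0, -64/5, 46/5, 26/5]
R5 ← R5 − (1/3)·R1: [0, 11/3, -2, -4, 14/3, 2]
R3 ← R3 + (120/73)·R2: [0, 0, 115/73, 160/73, -166/73, -44/73]
R4 ← R4 + (27/73)·R2: [0, 0, 108/73, -767/73, 470/73, 304/73]
R5 ← R5 + (55/73)·R2: [0, 0, 74/73, 49/73, -70/73, -8/73]
R4 ← R4 − (108/115)·R3: [0, 0, 0, -289/23, 986/115, 544/115]
R5 ← R5 − (74/115)·R3: [0, 0, 0, -17/23, 58/115, 32/115]
R5 ← R5 − (1/17)·R4: [0, 0, 0, 0, 0, 0]
4 nonzero rows, so the 5 vectors span a space of dimension 4.
Since 4 < 5, the vectors are linearly dependent.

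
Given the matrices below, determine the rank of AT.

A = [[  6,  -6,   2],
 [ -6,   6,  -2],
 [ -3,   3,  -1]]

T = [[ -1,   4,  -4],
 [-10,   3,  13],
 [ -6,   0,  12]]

1

First compute AT:
[[ 42,   6, -78],
 [-42,  -6,  78],
 [-21,  -3,  39]]
Now row reduce the product.
R2 ← R2 + R1: [0, 0, 0]
R3 ← R3 + (1/2)·R1: [0, 0, 0]
1 nonzero row, so rank(AT) = 1.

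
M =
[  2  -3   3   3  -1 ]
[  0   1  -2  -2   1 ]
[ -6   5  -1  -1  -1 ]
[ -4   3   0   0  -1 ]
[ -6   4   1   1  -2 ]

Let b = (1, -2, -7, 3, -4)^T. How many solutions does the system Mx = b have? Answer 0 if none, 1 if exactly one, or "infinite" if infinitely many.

Row reduce the augmented matrix [M | b].
R3 ← R3 + (3)·R1: [0, -4, 8, 8, -4, -4]
R4 ← R4 + (2)·R1: [0, -3, 6, 6, -3, 5]
R5 ← R5 + (3)·R1: [0, -5, 10, 10, -5, -1]
R3 ← R3 + (4)·R2: [0, 0, 0, 0, 0, -12]
R4 ← R4 + (3)·R2: [0, 0, 0, 0, 0, -1]
R5 ← R5 + (5)·R2: [0, 0, 0, 0, 0, -11]
R4 ← R4 − (1/12)·R3: [0, 0, 0, 0, 0, 0]
R5 ← R5 − (11/12)·R3: [0, 0, 0, 0, 0, 0]
The echelon form has 3 nonzero rows; the last pivot sits in the augmented column, so rank(M) = 2 but rank([M|b]) = 3.
Since the ranks differ, the system is inconsistent.
It has no solutions.

0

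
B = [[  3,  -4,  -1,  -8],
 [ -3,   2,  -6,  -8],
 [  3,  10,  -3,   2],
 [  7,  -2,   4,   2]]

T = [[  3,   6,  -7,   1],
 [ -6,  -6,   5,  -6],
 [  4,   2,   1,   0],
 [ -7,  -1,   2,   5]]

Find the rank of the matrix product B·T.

4

First compute BT:
[[ 85,  48, -58, -13],
 [ 11, -34,   9, -55],
 [-77, -50,  30, -47],
 [ 35,  60, -51,  29]]
Now row reduce the product.
R2 ← R2 − (11/85)·R1: [0, -3418/85, 1403/85, -4532/85]
R3 ← R3 + (77/85)·R1: [0, -554/85, -1916/85, -4996/85]
R4 ← R4 − (7/17)·R1: [0, 684/17, -461/17, 584/17]
R3 ← R3 − (277/1709)·R2: [0, 0, -43095/1709, -85680/1709]
R4 ← R4 + (1710/1709)·R2: [0, 0, -18119/1709, -32464/1709]
R4 ← R4 − (18119/43095)·R3: [0, 0, 0, 352/169]
4 nonzero rows, so rank(BT) = 4.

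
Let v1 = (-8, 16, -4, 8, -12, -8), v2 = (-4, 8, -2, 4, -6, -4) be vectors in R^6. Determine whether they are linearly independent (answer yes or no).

Form the matrix with these vectors as rows and row reduce.
R2 ← R2 − (1/2)·R1: [0, 0, 0, 0, 0, 0]
1 nonzero row, so the 2 vectors span a space of dimension 1.
Since 1 < 2, the vectors are linearly dependent.

no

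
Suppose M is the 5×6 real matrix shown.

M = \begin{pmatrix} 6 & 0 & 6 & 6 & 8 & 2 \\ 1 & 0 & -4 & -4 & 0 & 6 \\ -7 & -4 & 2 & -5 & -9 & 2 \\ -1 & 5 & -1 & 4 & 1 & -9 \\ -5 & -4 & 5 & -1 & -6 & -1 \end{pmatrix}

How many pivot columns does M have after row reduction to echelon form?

4

Row reduce to echelon form.
R2 ← R2 − (1/6)·R1: [0, 0, -5, -5, -4/3, 17/3]
R3 ← R3 + (7/6)·R1: [0, -4, 9, 2, 1/3, 13/3]
R4 ← R4 + (1/6)·R1: [0, 5, 0, 5, 7/3, -26/3]
R5 ← R5 + (5/6)·R1: [0, -4, 10, 4, 2/3, 2/3]
Swap R2 ↔ R3
R4 ← R4 + (5/4)·R2: [0, 0, 45/4, 15/2, 11/4, -13/4]
R5 ← R5 − R2: [0, 0, 1, 2, 1/3, -11/3]
R4 ← R4 + (9/4)·R3: [0, 0, 0, -15/4, -1/4, 19/2]
R5 ← R5 + (1/5)·R3: [0, 0, 0, 1, 1/15, -38/15]
R5 ← R5 + (4/15)·R4: [0, 0, 0, 0, 0, 0]
Echelon form has 4 nonzero rows, so rank(M) = 4.
Each nonzero row contributes one pivot column: 4 pivot columns.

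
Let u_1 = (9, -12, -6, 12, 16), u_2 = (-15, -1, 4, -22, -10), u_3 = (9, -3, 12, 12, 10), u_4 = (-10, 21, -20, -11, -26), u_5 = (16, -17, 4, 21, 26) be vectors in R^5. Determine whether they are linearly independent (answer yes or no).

no

Form the matrix with these vectors as rows and row reduce.
R2 ← R2 + (5/3)·R1: [0, -21, -6, -2, 50/3]
R3 ← R3 − R1: [0, 9, 18, 0, -6]
R4 ← R4 + (10/9)·R1: [0, 23/3, -80/3, 7/3, -74/9]
R5 ← R5 − (16/9)·R1: [0, 13/3, 44/3, -1/3, -22/9]
R3 ← R3 + (3/7)·R2: [0, 0, 108/7, -6/7, 8/7]
R4 ← R4 + (23/63)·R2: [0, 0, -202/7, 101/63, -404/189]
R5 ← R5 + (13/63)·R2: [0, 0, 94/7, -47/63, 188/189]
R4 ← R4 + (101/54)·R3: [0, 0, 0, 0, 0]
R5 ← R5 − (47/54)·R3: [0, 0, 0, 0, 0]
3 nonzero rows, so the 5 vectors span a space of dimension 3.
Since 3 < 5, the vectors are linearly dependent.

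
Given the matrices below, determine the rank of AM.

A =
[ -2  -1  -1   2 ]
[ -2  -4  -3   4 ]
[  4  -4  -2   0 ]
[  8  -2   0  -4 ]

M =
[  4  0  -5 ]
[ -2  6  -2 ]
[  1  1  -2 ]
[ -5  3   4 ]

First compute AM:
[[-17,  -1,  22],
 [-23, -15,  40],
 [ 22, -26,  -8],
 [ 56, -24, -52]]
Now row reduce the product.
R2 ← R2 − (23/17)·R1: [0, -232/17, 174/17]
R3 ← R3 + (22/17)·R1: [0, -464/17, 348/17]
R4 ← R4 + (56/17)·R1: [0, -464/17, 348/17]
R3 ← R3 − (2)·R2: [0, 0, 0]
R4 ← R4 − (2)·R2: [0, 0, 0]
2 nonzero rows, so rank(AM) = 2.

2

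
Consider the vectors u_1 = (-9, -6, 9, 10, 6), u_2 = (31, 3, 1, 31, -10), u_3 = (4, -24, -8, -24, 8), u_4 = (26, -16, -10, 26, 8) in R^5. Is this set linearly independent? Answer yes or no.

yes

Form the matrix with these vectors as rows and row reduce.
R2 ← R2 + (31/9)·R1: [0, -53/3, 32, 589/9, 32/3]
R3 ← R3 + (4/9)·R1: [0, -80/3, -4, -176/9, 32/3]
R4 ← R4 + (26/9)·R1: [0, -100/3, 16, 494/9, 76/3]
R3 ← R3 − (80/53)·R2: [0, 0, -2772/53, -6272/53, -288/53]
R4 ← R4 − (100/53)·R2: [0, 0, -2352/53, -10906/159, 276/53]
R4 ← R4 − (28/33)·R3: [0, 0, 0, 350/11, 108/11]
4 nonzero rows, so the 4 vectors span a space of dimension 4.
Since 4 = 4, the vectors are linearly independent.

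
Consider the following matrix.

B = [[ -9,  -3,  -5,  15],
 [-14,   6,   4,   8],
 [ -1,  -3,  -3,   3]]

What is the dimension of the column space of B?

3

Row reduce to echelon form.
R2 ← R2 − (14/9)·R1: [0, 32/3, 106/9, -46/3]
R3 ← R3 − (1/9)·R1: [0, -8/3, -22/9, 4/3]
R3 ← R3 + (1/4)·R2: [0, 0, 1/2, -5/2]
Echelon form has 3 nonzero rows, so rank(B) = 3.
The column space has dimension equal to the rank: 3.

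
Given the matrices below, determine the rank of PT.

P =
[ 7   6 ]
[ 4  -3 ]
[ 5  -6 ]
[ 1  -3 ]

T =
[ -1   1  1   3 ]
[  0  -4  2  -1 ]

2

First compute PT:
[[ -7, -17,  19,  15],
 [ -4,  16,  -2,  15],
 [ -5,  29,  -7,  21],
 [ -1,  13,  -5,   6]]
Now row reduce the product.
R2 ← R2 − (4/7)·R1: [0, 180/7, -90/7, 45/7]
R3 ← R3 − (5/7)·R1: [0, 288/7, -144/7, 72/7]
R4 ← R4 − (1/7)·R1: [0, 108/7, -54/7, 27/7]
R3 ← R3 − (8/5)·R2: [0, 0, 0, 0]
R4 ← R4 − (3/5)·R2: [0, 0, 0, 0]
2 nonzero rows, so rank(PT) = 2.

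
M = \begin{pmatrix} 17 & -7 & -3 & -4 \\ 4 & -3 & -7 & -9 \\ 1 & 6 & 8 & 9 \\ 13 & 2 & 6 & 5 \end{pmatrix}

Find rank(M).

Row reduce to echelon form.
R2 ← R2 − (4/17)·R1: [0, -23/17, -107/17, -137/17]
R3 ← R3 − (1/17)·R1: [0, 109/17, 139/17, 157/17]
R4 ← R4 − (13/17)·R1: [0, 125/17, 141/17, 137/17]
R3 ← R3 + (109/23)·R2: [0, 0, -498/23, -666/23]
R4 ← R4 + (125/23)·R2: [0, 0, -596/23, -822/23]
R4 ← R4 − (298/249)·R3: [0, 0, 0, -90/83]
Echelon form has 4 nonzero rows, so rank(M) = 4.

4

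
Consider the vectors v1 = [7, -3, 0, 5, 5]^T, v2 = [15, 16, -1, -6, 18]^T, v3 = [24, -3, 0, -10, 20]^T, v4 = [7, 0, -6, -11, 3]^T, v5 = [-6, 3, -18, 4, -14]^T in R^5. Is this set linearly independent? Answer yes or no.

Form the matrix with these vectors as rows and row reduce.
R2 ← R2 − (15/7)·R1: [0, 157/7, -1, -117/7, 51/7]
R3 ← R3 − (24/7)·R1: [0, 51/7, 0, -190/7, 20/7]
R4 ← R4 − R1: [0, 3, -6, -16, -2]
R5 ← R5 + (6/7)·R1: [0, 3/7, -18, 58/7, -68/7]
R3 ← R3 − (51/157)·R2: [0, 0, 51/157, -3409/157, 77/157]
R4 ← R4 − (21/157)·R2: [0, 0, -921/157, -2161/157, -467/157]
R5 ← R5 − (3/157)·R2: [0, 0, -2823/157, 1351/157, -1547/157]
R4 ← R4 + (307/17)·R3: [0, 0, 0, -6900/17, 100/17]
R5 ← R5 + (941/17)·R3: [0, 0, 0, -20286/17, 294/17]
R5 ← R5 − (147/50)·R4: [0, 0, 0, 0, 0]
4 nonzero rows, so the 5 vectors span a space of dimension 4.
Since 4 < 5, the vectors are linearly dependent.

no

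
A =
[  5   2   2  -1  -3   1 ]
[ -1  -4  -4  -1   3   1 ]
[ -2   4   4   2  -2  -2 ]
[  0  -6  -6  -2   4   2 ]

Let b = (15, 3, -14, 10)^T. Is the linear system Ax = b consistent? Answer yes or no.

Row reduce the augmented matrix [A | b].
R2 ← R2 + (1/5)·R1: [0, -18/5, -18/5, -6/5, 12/5, 6/5, 6]
R3 ← R3 + (2/5)·R1: [0, 24/5, 24/5, 8/5, -16/5, -8/5, -8]
R3 ← R3 + (4/3)·R2: [0, 0, 0, 0, 0, 0, 0]
R4 ← R4 − (5/3)·R2: [0, 0, 0, 0, 0, 0, 0]
The echelon form has 2 nonzero rows, and every pivot lies in the first 6 columns, so rank(A) = rank([A|b]) = 2.
The system is consistent.

yes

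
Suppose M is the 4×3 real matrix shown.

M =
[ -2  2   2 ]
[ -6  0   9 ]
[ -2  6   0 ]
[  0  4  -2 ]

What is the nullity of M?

Row reduce to echelon form.
R2 ← R2 − (3)·R1: [0, -6, 3]
R3 ← R3 − R1: [0, 4, -2]
R3 ← R3 + (2/3)·R2: [0, 0, 0]
R4 ← R4 + (2/3)·R2: [0, 0, 0]
2 nonzero rows, so rank(M) = 2.
M has 3 columns; by rank–nullity, nullity = 3 − 2 = 1.

1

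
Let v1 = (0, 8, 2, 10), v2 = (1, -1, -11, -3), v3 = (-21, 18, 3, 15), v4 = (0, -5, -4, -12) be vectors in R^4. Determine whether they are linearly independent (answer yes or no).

Form the matrix with these vectors as rows and row reduce.
Swap R1 ↔ R2
R3 ← R3 + (21)·R1: [0, -3, -228, -48]
R3 ← R3 + (3/8)·R2: [0, 0, -909/4, -177/4]
R4 ← R4 + (5/8)·R2: [0, 0, -11/4, -23/4]
R4 ← R4 − (11/909)·R3: [0, 0, 0, -1580/303]
4 nonzero rows, so the 4 vectors span a space of dimension 4.
Since 4 = 4, the vectors are linearly independent.

yes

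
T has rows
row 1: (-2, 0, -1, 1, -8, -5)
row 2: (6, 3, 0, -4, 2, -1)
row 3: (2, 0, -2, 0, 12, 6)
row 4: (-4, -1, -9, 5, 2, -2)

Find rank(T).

Row reduce to echelon form.
R2 ← R2 + (3)·R1: [0, 3, -3, -1, -22, -16]
R3 ← R3 + R1: [0, 0, -3, 1, 4, 1]
R4 ← R4 − (2)·R1: [0, -1, -7, 3, 18, 8]
R4 ← R4 + (1/3)·R2: [0, 0, -8, 8/3, 32/3, 8/3]
R4 ← R4 − (8/3)·R3: [0, 0, 0, 0, 0, 0]
Echelon form has 3 nonzero rows, so rank(T) = 3.

3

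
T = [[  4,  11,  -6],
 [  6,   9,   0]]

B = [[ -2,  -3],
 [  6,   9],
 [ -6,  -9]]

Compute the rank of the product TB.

First compute TB:
[[ 94, 141],
 [ 42,  63]]
Now row reduce the product.
R2 ← R2 − (21/47)·R1: [0, 0]
1 nonzero row, so rank(TB) = 1.

1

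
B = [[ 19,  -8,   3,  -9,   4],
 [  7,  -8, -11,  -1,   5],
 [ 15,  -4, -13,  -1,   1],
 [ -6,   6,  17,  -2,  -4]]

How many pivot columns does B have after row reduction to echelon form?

Row reduce to echelon form.
R2 ← R2 − (7/19)·R1: [0, -96/19, -230/19, 44/19, 67/19]
R3 ← R3 − (15/19)·R1: [0, 44/19, -292/19, 116/19, -41/19]
R4 ← R4 + (6/19)·R1: [0, 66/19, 341/19, -92/19, -52/19]
R3 ← R3 + (11/24)·R2: [0, 0, -251/12, 43/6, -13/24]
R4 ← R4 + (11/16)·R2: [0, 0, 77/8, -13/4, -5/16]
R4 ← R4 + (231/502)·R3: [0, 0, 0, 12/251, -141/251]
Echelon form has 4 nonzero rows, so rank(B) = 4.
Each nonzero row contributes one pivot column: 4 pivot columns.

4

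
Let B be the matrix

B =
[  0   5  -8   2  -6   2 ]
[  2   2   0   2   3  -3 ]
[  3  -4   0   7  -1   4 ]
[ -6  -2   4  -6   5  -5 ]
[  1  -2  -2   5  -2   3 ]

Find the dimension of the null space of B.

Row reduce to echelon form.
Swap R1 ↔ R2
R3 ← R3 − (3/2)·R1: [0, -7, 0, 4, -11/2, 17/2]
R4 ← R4 + (3)·R1: [0, 4, 4, 0, 14, -14]
R5 ← R5 − (1/2)·R1: [0, -3, -2, 4, -7/2, 9/2]
R3 ← R3 + (7/5)·R2: [0, 0, -56/5, 34/5, -139/10, 113/10]
R4 ← R4 − (4/5)·R2: [0, 0, 52/5, -8/5, 94/5, -78/5]
R5 ← R5 + (3/5)·R2: [0, 0, -34/5, 26/5, -71/10, 57/10]
R4 ← R4 + (13/14)·R3: [0, 0, 0, 33/7, 165/28, -143/28]
R5 ← R5 − (17/28)·R3: [0, 0, 0, 15/14, 75/56, -65/56]
R5 ← R5 − (5/22)·R4: [0, 0, 0, 0, 0, 0]
4 nonzero rows, so rank(B) = 4.
B has 6 columns; by rank–nullity, nullity = 6 − 4 = 2.

2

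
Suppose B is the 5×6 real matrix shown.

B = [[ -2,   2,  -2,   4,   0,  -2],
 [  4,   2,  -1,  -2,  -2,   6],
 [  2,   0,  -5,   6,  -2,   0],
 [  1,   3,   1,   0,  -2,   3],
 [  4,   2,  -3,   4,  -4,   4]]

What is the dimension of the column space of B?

4

Row reduce to echelon form.
R2 ← R2 + (2)·R1: [0, 6, -5, 6, -2, 2]
R3 ← R3 + R1: [0, 2, -7, 10, -2, -2]
R4 ← R4 + (1/2)·R1: [0, 4, 0, 2, -2, 2]
R5 ← R5 + (2)·R1: [0, 6, -7, 12, -4, 0]
R3 ← R3 − (1/3)·R2: [0, 0, -16/3, 8, -4/3, -8/3]
R4 ← R4 − (2/3)·R2: [0, 0, 10/3, -2, -2/3, 2/3]
R5 ← R5 − R2: [0, 0, -2, 6, -2, -2]
R4 ← R4 + (5/8)·R3: [0, 0, 0, 3, -3/2, -1]
R5 ← R5 − (3/8)·R3: [0, 0, 0, 3, -3/2, -1]
R5 ← R5 − R4: [0, 0, 0, 0, 0, 0]
Echelon form has 4 nonzero rows, so rank(B) = 4.
The column space has dimension equal to the rank: 4.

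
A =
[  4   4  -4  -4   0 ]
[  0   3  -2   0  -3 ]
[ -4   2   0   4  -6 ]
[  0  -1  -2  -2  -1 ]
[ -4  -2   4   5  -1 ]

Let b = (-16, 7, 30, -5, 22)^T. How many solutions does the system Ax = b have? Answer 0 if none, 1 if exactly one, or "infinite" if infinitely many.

infinite

Row reduce the augmented matrix [A | b].
R3 ← R3 + R1: [0, 6, -4, 0, -6, 14]
R5 ← R5 + R1: [0, 2, 0, 1, -1, 6]
R3 ← R3 − (2)·R2: [0, 0, 0, 0, 0, 0]
R4 ← R4 + (1/3)·R2: [0, 0, -8/3, -2, -2, -8/3]
R5 ← R5 − (2/3)·R2: [0, 0, 4/3, 1, 1, 4/3]
Swap R3 ↔ R4
R5 ← R5 + (1/2)·R3: [0, 0, 0, 0, 0, 0]
The echelon form has 3 nonzero rows, and every pivot lies in the first 5 columns, so rank(A) = rank([A|b]) = 3.
The system is consistent.
rank = 3 < 5 unknowns, so there are infinitely many solutions.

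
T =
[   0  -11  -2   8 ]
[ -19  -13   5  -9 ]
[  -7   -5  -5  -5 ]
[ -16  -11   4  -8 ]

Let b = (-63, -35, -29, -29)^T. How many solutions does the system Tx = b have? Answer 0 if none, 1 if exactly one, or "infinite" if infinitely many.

1

Row reduce the augmented matrix [T | b].
Swap R1 ↔ R2
R3 ← R3 − (7/19)·R1: [0, -4/19, -130/19, -32/19, -306/19]
R4 ← R4 − (16/19)·R1: [0, -1/19, -4/19, -8/19, 9/19]
R3 ← R3 − (4/209)·R2: [0, 0, -1422/209, -384/209, -3114/209]
R4 ← R4 − (1/209)·R2: [0, 0, -42/209, -96/209, 162/209]
R4 ← R4 − (7/237)·R3: [0, 0, 0, -32/79, 96/79]
The echelon form has 4 nonzero rows, and every pivot lies in the first 4 columns, so rank(T) = rank([T|b]) = 4.
The system is consistent.
rank = 4 = number of unknowns, so the solution is unique.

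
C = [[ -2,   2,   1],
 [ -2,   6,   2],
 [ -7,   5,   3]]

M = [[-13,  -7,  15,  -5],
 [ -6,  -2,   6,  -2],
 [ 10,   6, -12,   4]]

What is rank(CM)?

First compute CM:
[[ 24,  16, -30,  10],
 [ 10,  14, -18,   6],
 [ 91,  57, -111,  37]]
Now row reduce the product.
R2 ← R2 − (5/12)·R1: [0, 22/3, -11/2, 11/6]
R3 ← R3 − (91/24)·R1: [0, -11/3, 11/4, -11/12]
R3 ← R3 + (1/2)·R2: [0, 0, 0, 0]
2 nonzero rows, so rank(CM) = 2.

2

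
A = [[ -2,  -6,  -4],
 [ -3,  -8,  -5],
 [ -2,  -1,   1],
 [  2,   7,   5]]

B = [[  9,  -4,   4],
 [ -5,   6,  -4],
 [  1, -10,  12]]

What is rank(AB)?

First compute AB:
[[  8,  12, -32],
 [  8,  14, -40],
 [-12,  -8,   8],
 [-12, -16,  40]]
Now row reduce the product.
R2 ← R2 − R1: [0, 2, -8]
R3 ← R3 + (3/2)·R1: [0, 10, -40]
R4 ← R4 + (3/2)·R1: [0, 2, -8]
R3 ← R3 − (5)·R2: [0, 0, 0]
R4 ← R4 − R2: [0, 0, 0]
2 nonzero rows, so rank(AB) = 2.

2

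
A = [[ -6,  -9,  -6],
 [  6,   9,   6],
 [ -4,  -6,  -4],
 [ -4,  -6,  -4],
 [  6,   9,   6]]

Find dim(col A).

Row reduce to echelon form.
R2 ← R2 + R1: [0, 0, 0]
R3 ← R3 − (2/3)·R1: [0, 0, 0]
R4 ← R4 − (2/3)·R1: [0, 0, 0]
R5 ← R5 + R1: [0, 0, 0]
Echelon form has 1 nonzero row, so rank(A) = 1.
The column space has dimension equal to the rank: 1.

1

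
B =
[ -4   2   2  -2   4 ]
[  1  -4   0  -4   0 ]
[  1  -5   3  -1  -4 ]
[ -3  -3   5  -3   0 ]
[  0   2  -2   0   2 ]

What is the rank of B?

Row reduce to echelon form.
R2 ← R2 + (1/4)·R1: [0, -7/2, 1/2, -9/2, 1]
R3 ← R3 + (1/4)·R1: [0, -9/2, 7/2, -3/2, -3]
R4 ← R4 − (3/4)·R1: [0, -9/2, 7/2, -3/2, -3]
R3 ← R3 − (9/7)·R2: [0, 0, 20/7, 30/7, -30/7]
R4 ← R4 − (9/7)·R2: [0, 0, 20/7, 30/7, -30/7]
R5 ← R5 + (4/7)·R2: [0, 0, -12/7, -18/7, 18/7]
R4 ← R4 − R3: [0, 0, 0, 0, 0]
R5 ← R5 + (3/5)·R3: [0, 0, 0, 0, 0]
Echelon form has 3 nonzero rows, so rank(B) = 3.

3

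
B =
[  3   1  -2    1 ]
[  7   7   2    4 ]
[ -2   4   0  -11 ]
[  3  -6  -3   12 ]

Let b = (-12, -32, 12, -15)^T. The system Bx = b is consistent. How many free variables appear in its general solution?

Row reduce the augmented matrix [B | b].
R2 ← R2 − (7/3)·R1: [0, 14/3, 20/3, 5/3, -4]
R3 ← R3 + (2/3)·R1: [0, 14/3, -4/3, -31/3, 4]
R4 ← R4 − R1: [0, -7, -1, 11, -3]
R3 ← R3 − R2: [0, 0, -8, -12, 8]
R4 ← R4 + (3/2)·R2: [0, 0, 9, 27/2, -9]
R4 ← R4 + (9/8)·R3: [0, 0, 0, 0, 0]
The echelon form has 3 nonzero rows, and every pivot lies in the first 4 columns, so rank(B) = rank([B|b]) = 3.
The system is consistent.
Free variables = (unknowns) − (rank) = 4 − 3 = 1.

1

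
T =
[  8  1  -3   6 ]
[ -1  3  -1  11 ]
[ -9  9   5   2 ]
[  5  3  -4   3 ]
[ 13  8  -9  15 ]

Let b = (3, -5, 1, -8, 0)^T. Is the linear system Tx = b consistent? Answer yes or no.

no

Row reduce the augmented matrix [T | b].
R2 ← R2 + (1/8)·R1: [0, 25/8, -11/8, 47/4, -37/8]
R3 ← R3 + (9/8)·R1: [0, 81/8, 13/8, 35/4, 35/8]
R4 ← R4 − (5/8)·R1: [0, 19/8, -17/8, -3/4, -79/8]
R5 ← R5 − (13/8)·R1: [0, 51/8, -33/8, 21/4, -39/8]
R3 ← R3 − (81/25)·R2: [0, 0, 152/25, -733/25, 484/25]
R4 ← R4 − (19/25)·R2: [0, 0, -27/25, -242/25, -159/25]
R5 ← R5 − (51/25)·R2: [0, 0, -33/25, -468/25, 114/25]
R4 ← R4 + (27/152)·R3: [0, 0, 0, -2263/152, -111/38]
R5 ← R5 + (33/152)·R3: [0, 0, 0, -3813/152, 333/38]
R5 ← R5 − (123/73)·R4: [0, 0, 0, 0, 999/73]
The echelon form has 5 nonzero rows; the last pivot sits in the augmented column, so rank(T) = 4 but rank([T|b]) = 5.
Since the ranks differ, the system is inconsistent.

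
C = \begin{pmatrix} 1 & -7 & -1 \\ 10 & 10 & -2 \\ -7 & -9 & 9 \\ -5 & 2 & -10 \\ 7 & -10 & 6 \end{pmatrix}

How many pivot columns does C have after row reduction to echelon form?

Row reduce to echelon form.
R2 ← R2 − (10)·R1: [0, 80, 8]
R3 ← R3 + (7)·R1: [0, -58, 2]
R4 ← R4 + (5)·R1: [0, -33, -15]
R5 ← R5 − (7)·R1: [0, 39, 13]
R3 ← R3 + (29/40)·R2: [0, 0, 39/5]
R4 ← R4 + (33/80)·R2: [0, 0, -117/10]
R5 ← R5 − (39/80)·R2: [0, 0, 91/10]
R4 ← R4 + (3/2)·R3: [0, 0, 0]
R5 ← R5 − (7/6)·R3: [0, 0, 0]
Echelon form has 3 nonzero rows, so rank(C) = 3.
Each nonzero row contributes one pivot column: 3 pivot columns.

3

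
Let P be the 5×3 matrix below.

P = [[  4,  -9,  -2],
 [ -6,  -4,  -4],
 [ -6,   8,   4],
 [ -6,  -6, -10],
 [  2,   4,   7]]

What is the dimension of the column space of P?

3

Row reduce to echelon form.
R2 ← R2 + (3/2)·R1: [0, -35/2, -7]
R3 ← R3 + (3/2)·R1: [0, -11/2, 1]
R4 ← R4 + (3/2)·R1: [0, -39/2, -13]
R5 ← R5 − (1/2)·R1: [0, 17/2, 8]
R3 ← R3 − (11/35)·R2: [0, 0, 16/5]
R4 ← R4 − (39/35)·R2: [0, 0, -26/5]
R5 ← R5 + (17/35)·R2: [0, 0, 23/5]
R4 ← R4 + (13/8)·R3: [0, 0, 0]
R5 ← R5 − (23/16)·R3: [0, 0, 0]
Echelon form has 3 nonzero rows, so rank(P) = 3.
The column space has dimension equal to the rank: 3.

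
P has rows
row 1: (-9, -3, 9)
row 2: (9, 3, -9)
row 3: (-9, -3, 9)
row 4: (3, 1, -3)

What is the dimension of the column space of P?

1

Row reduce to echelon form.
R2 ← R2 + R1: [0, 0, 0]
R3 ← R3 − R1: [0, 0, 0]
R4 ← R4 + (1/3)·R1: [0, 0, 0]
Echelon form has 1 nonzero row, so rank(P) = 1.
The column space has dimension equal to the rank: 1.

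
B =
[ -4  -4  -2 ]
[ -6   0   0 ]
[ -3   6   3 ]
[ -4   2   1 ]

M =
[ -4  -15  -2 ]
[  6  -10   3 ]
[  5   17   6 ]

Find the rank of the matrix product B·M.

First compute BM:
[[-18,  66, -16],
 [ 24,  90,  12],
 [ 63,  36,  42],
 [ 33,  57,  20]]
Now row reduce the product.
R2 ← R2 + (4/3)·R1: [0, 178, -28/3]
R3 ← R3 + (7/2)·R1: [0, 267, -14]
R4 ← R4 + (11/6)·R1: [0, 178, -28/3]
R3 ← R3 − (3/2)·R2: [0, 0, 0]
R4 ← R4 − R2: [0, 0, 0]
2 nonzero rows, so rank(BM) = 2.

2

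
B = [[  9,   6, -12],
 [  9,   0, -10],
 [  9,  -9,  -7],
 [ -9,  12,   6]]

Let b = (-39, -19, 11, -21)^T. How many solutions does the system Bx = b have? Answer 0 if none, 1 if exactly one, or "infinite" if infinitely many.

Row reduce the augmented matrix [B | b].
R2 ← R2 − R1: [0, -6, 2, 20]
R3 ← R3 − R1: [0, -15, 5, 50]
R4 ← R4 + R1: [0, 18, -6, -60]
R3 ← R3 − (5/2)·R2: [0, 0, 0, 0]
R4 ← R4 + (3)·R2: [0, 0, 0, 0]
The echelon form has 2 nonzero rows, and every pivot lies in the first 3 columns, so rank(B) = rank([B|b]) = 2.
The system is consistent.
rank = 2 < 3 unknowns, so there are infinitely many solutions.

infinite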